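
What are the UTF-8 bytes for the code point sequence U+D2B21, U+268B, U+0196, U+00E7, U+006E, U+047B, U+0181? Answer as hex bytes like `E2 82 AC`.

F3 92 AC A1 E2 9A 8B C6 96 C3 A7 6E D1 BB C6 81

U+D2B21: 4-byte form → F3 92 AC A1.
U+268B: 3-byte form → E2 9A 8B.
U+0196: 2-byte form → C6 96.
U+00E7: 2-byte form → C3 A7.
U+006E: 1-byte form → 6E.
U+047B: 2-byte form → D1 BB.
U+0181: 2-byte form → C6 81.
Concatenated (16 bytes): F3 92 AC A1 E2 9A 8B C6 96 C3 A7 6E D1 BB C6 81.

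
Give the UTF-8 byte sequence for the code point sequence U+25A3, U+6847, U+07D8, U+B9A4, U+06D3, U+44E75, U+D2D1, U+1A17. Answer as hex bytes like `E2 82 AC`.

E2 96 A3 E6 A1 87 DF 98 EB A6 A4 DB 93 F1 84 B9 B5 ED 8B 91 E1 A8 97

U+25A3: 3-byte form → E2 96 A3.
U+6847: 3-byte form → E6 A1 87.
U+07D8: 2-byte form → DF 98.
U+B9A4: 3-byte form → EB A6 A4.
U+06D3: 2-byte form → DB 93.
U+44E75: 4-byte form → F1 84 B9 B5.
U+D2D1: 3-byte form → ED 8B 91.
U+1A17: 3-byte form → E1 A8 97.
Concatenated (23 bytes): E2 96 A3 E6 A1 87 DF 98 EB A6 A4 DB 93 F1 84 B9 B5 ED 8B 91 E1 A8 97.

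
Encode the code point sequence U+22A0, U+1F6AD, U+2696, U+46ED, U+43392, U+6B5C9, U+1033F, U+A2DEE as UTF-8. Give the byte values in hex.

E2 8A A0 F0 9F 9A AD E2 9A 96 E4 9B AD F1 83 8E 92 F1 AB 97 89 F0 90 8C BF F2 A2 B7 AE

U+22A0: 3-byte form → E2 8A A0.
U+1F6AD: 4-byte form → F0 9F 9A AD.
U+2696: 3-byte form → E2 9A 96.
U+46ED: 3-byte form → E4 9B AD.
U+43392: 4-byte form → F1 83 8E 92.
U+6B5C9: 4-byte form → F1 AB 97 89.
U+1033F: 4-byte form → F0 90 8C BF.
U+A2DEE: 4-byte form → F2 A2 B7 AE.
Concatenated (29 bytes): E2 8A A0 F0 9F 9A AD E2 9A 96 E4 9B AD F1 83 8E 92 F1 AB 97 89 F0 90 8C BF F2 A2 B7 AE.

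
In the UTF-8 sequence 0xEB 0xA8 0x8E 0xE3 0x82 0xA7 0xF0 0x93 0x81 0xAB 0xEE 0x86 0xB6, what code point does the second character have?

Offset 0: leading byte 0xEB = 11101011 → 3-byte char #1 = EB A8 8E.
Offset 3: leading byte 0xE3 = 11100011 → 3-byte char #2 = E3 82 A7.
Leading byte 0xE3 = 11100011 matches 1110xxxx → 3-byte sequence.
Byte 1: 0xE3 = 11100011, payload 0011 (4 bits).
Byte 2: 0x82 = 10000010 (10xxxxxx ✓), payload 000010.
Byte 3: 0xA7 = 10100111 (10xxxxxx ✓), payload 100111.
Concatenate: 0011000010100111 = 0x30A7 (16 bits → U+30A7).

U+30A7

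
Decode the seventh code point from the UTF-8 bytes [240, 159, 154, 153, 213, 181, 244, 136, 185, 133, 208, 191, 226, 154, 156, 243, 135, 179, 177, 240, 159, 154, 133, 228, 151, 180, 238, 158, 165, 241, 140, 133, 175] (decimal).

U+1F685

Offset 0: leading byte 0xF0 = 11110000 → 4-byte char #1 = F0 9F 9A 99.
Offset 4: leading byte 0xD5 = 11010101 → 2-byte char #2 = D5 B5.
Offset 6: leading byte 0xF4 = 11110100 → 4-byte char #3 = F4 88 B9 85.
Offset 10: leading byte 0xD0 = 11010000 → 2-byte char #4 = D0 BF.
Offset 12: leading byte 0xE2 = 11100010 → 3-byte char #5 = E2 9A 9C.
Offset 15: leading byte 0xF3 = 11110011 → 4-byte char #6 = F3 87 B3 B1.
Offset 19: leading byte 0xF0 = 11110000 → 4-byte char #7 = F0 9F 9A 85.
Leading byte 0xF0 = 11110000 matches 11110xxx → 4-byte sequence.
Byte 1: 0xF0 = 11110000, payload 000 (3 bits).
Byte 2: 0x9F = 10011111 (10xxxxxx ✓), payload 011111.
Byte 3: 0x9A = 10011010 (10xxxxxx ✓), payload 011010.
Byte 4: 0x85 = 10000101 (10xxxxxx ✓), payload 000101.
Concatenate: 000011111011010000101 = 0x1F685 (21 bits → U+1F685).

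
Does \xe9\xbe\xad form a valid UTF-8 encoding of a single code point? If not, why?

Leading byte 0xE9 = 11101001 → 3-byte form.
Continuation bytes 0xBE=10111110, 0xAD=10101101 all match 10xxxxxx.
Decoded value 0x9FAD is ≥ 0x800 (shortest form) and not a surrogate.

valid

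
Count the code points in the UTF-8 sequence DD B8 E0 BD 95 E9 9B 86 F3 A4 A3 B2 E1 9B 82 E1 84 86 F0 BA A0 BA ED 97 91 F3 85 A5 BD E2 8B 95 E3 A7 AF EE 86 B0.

Byte at offset 0: 0xDD = 11011101 → 2-byte char (#1). Advance 2.
Byte at offset 2: 0xE0 = 11100000 → 3-byte char (#2). Advance 3.
Byte at offset 5: 0xE9 = 11101001 → 3-byte char (#3). Advance 3.
Byte at offset 8: 0xF3 = 11110011 → 4-byte char (#4). Advance 4.
Byte at offset 12: 0xE1 = 11100001 → 3-byte char (#5). Advance 3.
Byte at offset 15: 0xE1 = 11100001 → 3-byte char (#6). Advance 3.
Byte at offset 18: 0xF0 = 11110000 → 4-byte char (#7). Advance 4.
Byte at offset 22: 0xED = 11101101 → 3-byte char (#8). Advance 3.
Byte at offset 25: 0xF3 = 11110011 → 4-byte char (#9). Advance 4.
Byte at offset 29: 0xE2 = 11100010 → 3-byte char (#10). Advance 3.
Byte at offset 32: 0xE3 = 11100011 → 3-byte char (#11). Advance 3.
Byte at offset 35: 0xEE = 11101110 → 3-byte char (#12). Advance 3.
Reached end at offset 38 after 12 code points.

12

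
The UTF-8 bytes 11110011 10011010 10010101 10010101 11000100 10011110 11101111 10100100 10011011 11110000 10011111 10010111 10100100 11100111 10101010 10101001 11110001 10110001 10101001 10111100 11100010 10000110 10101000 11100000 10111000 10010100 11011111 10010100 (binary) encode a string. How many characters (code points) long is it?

Byte at offset 0: 0xF3 = 11110011 → 4-byte char (#1). Advance 4.
Byte at offset 4: 0xC4 = 11000100 → 2-byte char (#2). Advance 2.
Byte at offset 6: 0xEF = 11101111 → 3-byte char (#3). Advance 3.
Byte at offset 9: 0xF0 = 11110000 → 4-byte char (#4). Advance 4.
Byte at offset 13: 0xE7 = 11100111 → 3-byte char (#5). Advance 3.
Byte at offset 16: 0xF1 = 11110001 → 4-byte char (#6). Advance 4.
Byte at offset 20: 0xE2 = 11100010 → 3-byte char (#7). Advance 3.
Byte at offset 23: 0xE0 = 11100000 → 3-byte char (#8). Advance 3.
Byte at offset 26: 0xDF = 11011111 → 2-byte char (#9). Advance 2.
Reached end at offset 28 after 9 code points.

9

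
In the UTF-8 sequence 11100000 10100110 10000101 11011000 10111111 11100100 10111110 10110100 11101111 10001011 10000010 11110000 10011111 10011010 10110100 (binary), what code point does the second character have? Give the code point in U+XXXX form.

Offset 0: leading byte 0xE0 = 11100000 → 3-byte char #1 = E0 A6 85.
Offset 3: leading byte 0xD8 = 11011000 → 2-byte char #2 = D8 BF.
Leading byte 0xD8 = 11011000 matches 110xxxxx → 2-byte sequence.
Byte 1: 0xD8 = 11011000, payload 11000 (5 bits).
Byte 2: 0xBF = 10111111 (10xxxxxx ✓), payload 111111.
Concatenate: 11000111111 = 0x63F (11 bits → U+063F).

U+063F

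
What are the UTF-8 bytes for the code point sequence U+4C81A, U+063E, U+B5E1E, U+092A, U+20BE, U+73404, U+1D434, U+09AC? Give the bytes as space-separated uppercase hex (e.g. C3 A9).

U+4C81A: 4-byte form → F1 8C A0 9A.
U+063E: 2-byte form → D8 BE.
U+B5E1E: 4-byte form → F2 B5 B8 9E.
U+092A: 3-byte form → E0 A4 AA.
U+20BE: 3-byte form → E2 82 BE.
U+73404: 4-byte form → F1 B3 90 84.
U+1D434: 4-byte form → F0 9D 90 B4.
U+09AC: 3-byte form → E0 A6 AC.
Concatenated (27 bytes): F1 8C A0 9A D8 BE F2 B5 B8 9E E0 A4 AA E2 82 BE F1 B3 90 84 F0 9D 90 B4 E0 A6 AC.

F1 8C A0 9A D8 BE F2 B5 B8 9E E0 A4 AA E2 82 BE F1 B3 90 84 F0 9D 90 B4 E0 A6 AC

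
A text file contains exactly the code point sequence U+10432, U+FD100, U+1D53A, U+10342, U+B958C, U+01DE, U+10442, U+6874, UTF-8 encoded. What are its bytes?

F0 90 90 B2 F3 BD 84 80 F0 9D 94 BA F0 90 8D 82 F2 B9 96 8C C7 9E F0 90 91 82 E6 A1 B4

U+10432: 4-byte form → F0 90 90 B2.
U+FD100: 4-byte form → F3 BD 84 80.
U+1D53A: 4-byte form → F0 9D 94 BA.
U+10342: 4-byte form → F0 90 8D 82.
U+B958C: 4-byte form → F2 B9 96 8C.
U+01DE: 2-byte form → C7 9E.
U+10442: 4-byte form → F0 90 91 82.
U+6874: 3-byte form → E6 A1 B4.
Concatenated (29 bytes): F0 90 90 B2 F3 BD 84 80 F0 9D 94 BA F0 90 8D 82 F2 B9 96 8C C7 9E F0 90 91 82 E6 A1 B4.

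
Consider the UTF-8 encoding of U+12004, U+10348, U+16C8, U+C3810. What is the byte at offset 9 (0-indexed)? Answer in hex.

U+12004 → 4-byte form F0 92 80 84 at offsets 0–3.
U+10348 → 4-byte form F0 90 8D 88 at offsets 4–7.
U+16C8 → 3-byte form E1 9B 88 at offsets 8–10.
Offset 9 falls in char 3's range; it's byte 2 of E1 9B 88 = 0x9B.

0x9B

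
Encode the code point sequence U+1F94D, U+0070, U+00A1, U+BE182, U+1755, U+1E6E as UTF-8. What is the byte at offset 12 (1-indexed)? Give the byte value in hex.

0xE1

1-indexed offset 12 is 0-indexed offset 11.
U+1F94D → 4-byte form F0 9F A5 8D at offsets 0–3.
U+0070 → 1-byte form 70 at offsets 4–4.
U+00A1 → 2-byte form C2 A1 at offsets 5–6.
U+BE182 → 4-byte form F2 BE 86 82 at offsets 7–10.
U+1755 → 3-byte form E1 9D 95 at offsets 11–13.
Offset 11 falls in char 5's range; it's byte 1 of E1 9D 95 = 0xE1.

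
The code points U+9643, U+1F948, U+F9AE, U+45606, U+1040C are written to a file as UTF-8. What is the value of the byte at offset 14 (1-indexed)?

0x86

1-indexed offset 14 is 0-indexed offset 13.
U+9643 → 3-byte form E9 99 83 at offsets 0–2.
U+1F948 → 4-byte form F0 9F A5 88 at offsets 3–6.
U+F9AE → 3-byte form EF A6 AE at offsets 7–9.
U+45606 → 4-byte form F1 85 98 86 at offsets 10–13.
Offset 13 falls in char 4's range; it's byte 4 of F1 85 98 86 = 0x86.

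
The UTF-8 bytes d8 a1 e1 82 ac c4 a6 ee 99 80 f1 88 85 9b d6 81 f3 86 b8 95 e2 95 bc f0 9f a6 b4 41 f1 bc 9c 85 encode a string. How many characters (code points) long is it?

11

Byte at offset 0: 0xD8 = 11011000 → 2-byte char (#1). Advance 2.
Byte at offset 2: 0xE1 = 11100001 → 3-byte char (#2). Advance 3.
Byte at offset 5: 0xC4 = 11000100 → 2-byte char (#3). Advance 2.
Byte at offset 7: 0xEE = 11101110 → 3-byte char (#4). Advance 3.
Byte at offset 10: 0xF1 = 11110001 → 4-byte char (#5). Advance 4.
Byte at offset 14: 0xD6 = 11010110 → 2-byte char (#6). Advance 2.
Byte at offset 16: 0xF3 = 11110011 → 4-byte char (#7). Advance 4.
Byte at offset 20: 0xE2 = 11100010 → 3-byte char (#8). Advance 3.
Byte at offset 23: 0xF0 = 11110000 → 4-byte char (#9). Advance 4.
Byte at offset 27: 0x41 = 01000001 → 1-byte char (#10). Advance 1.
Byte at offset 28: 0xF1 = 11110001 → 4-byte char (#11). Advance 4.
Reached end at offset 32 after 11 code points.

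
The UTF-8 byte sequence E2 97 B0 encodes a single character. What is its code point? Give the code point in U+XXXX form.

U+25F0

Leading byte 0xE2 = 11100010 matches 1110xxxx → 3-byte sequence.
Byte 1: 0xE2 = 11100010, payload 0010 (4 bits).
Byte 2: 0x97 = 10010111 (10xxxxxx ✓), payload 010111.
Byte 3: 0xB0 = 10110000 (10xxxxxx ✓), payload 110000.
Concatenate: 0010010111110000 = 0x25F0 (16 bits → U+25F0).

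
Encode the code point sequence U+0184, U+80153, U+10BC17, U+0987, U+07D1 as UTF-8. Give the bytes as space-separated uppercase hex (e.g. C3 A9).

C6 84 F2 80 85 93 F4 8B B0 97 E0 A6 87 DF 91

U+0184: 2-byte form → C6 84.
U+80153: 4-byte form → F2 80 85 93.
U+10BC17: 4-byte form → F4 8B B0 97.
U+0987: 3-byte form → E0 A6 87.
U+07D1: 2-byte form → DF 91.
Concatenated (15 bytes): C6 84 F2 80 85 93 F4 8B B0 97 E0 A6 87 DF 91.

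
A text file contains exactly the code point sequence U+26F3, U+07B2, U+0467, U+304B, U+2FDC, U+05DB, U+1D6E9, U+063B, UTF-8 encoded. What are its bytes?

E2 9B B3 DE B2 D1 A7 E3 81 8B E2 BF 9C D7 9B F0 9D 9B A9 D8 BB

U+26F3: 3-byte form → E2 9B B3.
U+07B2: 2-byte form → DE B2.
U+0467: 2-byte form → D1 A7.
U+304B: 3-byte form → E3 81 8B.
U+2FDC: 3-byte form → E2 BF 9C.
U+05DB: 2-byte form → D7 9B.
U+1D6E9: 4-byte form → F0 9D 9B A9.
U+063B: 2-byte form → D8 BB.
Concatenated (21 bytes): E2 9B B3 DE B2 D1 A7 E3 81 8B E2 BF 9C D7 9B F0 9D 9B A9 D8 BB.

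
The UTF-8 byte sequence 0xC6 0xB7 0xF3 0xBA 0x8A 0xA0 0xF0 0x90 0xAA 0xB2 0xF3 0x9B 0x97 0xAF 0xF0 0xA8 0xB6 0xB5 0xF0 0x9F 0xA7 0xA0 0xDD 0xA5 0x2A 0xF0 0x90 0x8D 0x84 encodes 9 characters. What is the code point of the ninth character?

U+10344

Offset 0: leading byte 0xC6 = 11000110 → 2-byte char #1 = C6 B7.
Offset 2: leading byte 0xF3 = 11110011 → 4-byte char #2 = F3 BA 8A A0.
Offset 6: leading byte 0xF0 = 11110000 → 4-byte char #3 = F0 90 AA B2.
Offset 10: leading byte 0xF3 = 11110011 → 4-byte char #4 = F3 9B 97 AF.
Offset 14: leading byte 0xF0 = 11110000 → 4-byte char #5 = F0 A8 B6 B5.
Offset 18: leading byte 0xF0 = 11110000 → 4-byte char #6 = F0 9F A7 A0.
Offset 22: leading byte 0xDD = 11011101 → 2-byte char #7 = DD A5.
Offset 24: leading byte 0x2A = 00101010 → 1-byte char #8 = 2A.
Offset 25: leading byte 0xF0 = 11110000 → 4-byte char #9 = F0 90 8D 84.
Leading byte 0xF0 = 11110000 matches 11110xxx → 4-byte sequence.
Byte 1: 0xF0 = 11110000, payload 000 (3 bits).
Byte 2: 0x90 = 10010000 (10xxxxxx ✓), payload 010000.
Byte 3: 0x8D = 10001101 (10xxxxxx ✓), payload 001101.
Byte 4: 0x84 = 10000100 (10xxxxxx ✓), payload 000100.
Concatenate: 000010000001101000100 = 0x10344 (21 bits → U+10344).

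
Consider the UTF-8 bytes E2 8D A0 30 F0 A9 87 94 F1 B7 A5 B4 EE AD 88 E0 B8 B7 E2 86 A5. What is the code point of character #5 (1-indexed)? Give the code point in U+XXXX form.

Offset 0: leading byte 0xE2 = 11100010 → 3-byte char #1 = E2 8D A0.
Offset 3: leading byte 0x30 = 00110000 → 1-byte char #2 = 30.
Offset 4: leading byte 0xF0 = 11110000 → 4-byte char #3 = F0 A9 87 94.
Offset 8: leading byte 0xF1 = 11110001 → 4-byte char #4 = F1 B7 A5 B4.
Offset 12: leading byte 0xEE = 11101110 → 3-byte char #5 = EE AD 88.
Leading byte 0xEE = 11101110 matches 1110xxxx → 3-byte sequence.
Byte 1: 0xEE = 11101110, payload 1110 (4 bits).
Byte 2: 0xAD = 10101101 (10xxxxxx ✓), payload 101101.
Byte 3: 0x88 = 10001000 (10xxxxxx ✓), payload 001000.
Concatenate: 1110101101001000 = 0xEB48 (16 bits → U+EB48).

U+EB48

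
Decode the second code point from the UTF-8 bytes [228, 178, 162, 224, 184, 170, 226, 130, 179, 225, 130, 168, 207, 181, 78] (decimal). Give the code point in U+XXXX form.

Offset 0: leading byte 0xE4 = 11100100 → 3-byte char #1 = E4 B2 A2.
Offset 3: leading byte 0xE0 = 11100000 → 3-byte char #2 = E0 B8 AA.
Leading byte 0xE0 = 11100000 matches 1110xxxx → 3-byte sequence.
Byte 1: 0xE0 = 11100000, payload 0000 (4 bits).
Byte 2: 0xB8 = 10111000 (10xxxxxx ✓), payload 111000.
Byte 3: 0xAA = 10101010 (10xxxxxx ✓), payload 101010.
Concatenate: 0000111000101010 = 0xE2A (16 bits → U+0E2A).

U+0E2A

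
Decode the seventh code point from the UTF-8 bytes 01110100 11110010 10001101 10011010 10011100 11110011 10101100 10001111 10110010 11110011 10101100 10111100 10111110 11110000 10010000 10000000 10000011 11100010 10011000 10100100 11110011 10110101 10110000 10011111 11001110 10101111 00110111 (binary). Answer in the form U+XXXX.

Offset 0: leading byte 0x74 = 01110100 → 1-byte char #1 = 74.
Offset 1: leading byte 0xF2 = 11110010 → 4-byte char #2 = F2 8D 9A 9C.
Offset 5: leading byte 0xF3 = 11110011 → 4-byte char #3 = F3 AC 8F B2.
Offset 9: leading byte 0xF3 = 11110011 → 4-byte char #4 = F3 AC BC BE.
Offset 13: leading byte 0xF0 = 11110000 → 4-byte char #5 = F0 90 80 83.
Offset 17: leading byte 0xE2 = 11100010 → 3-byte char #6 = E2 98 A4.
Offset 20: leading byte 0xF3 = 11110011 → 4-byte char #7 = F3 B5 B0 9F.
Leading byte 0xF3 = 11110011 matches 11110xxx → 4-byte sequence.
Byte 1: 0xF3 = 11110011, payload 011 (3 bits).
Byte 2: 0xB5 = 10110101 (10xxxxxx ✓), payload 110101.
Byte 3: 0xB0 = 10110000 (10xxxxxx ✓), payload 110000.
Byte 4: 0x9F = 10011111 (10xxxxxx ✓), payload 011111.
Concatenate: 011110101110000011111 = 0xF5C1F (21 bits → U+F5C1F).

U+F5C1F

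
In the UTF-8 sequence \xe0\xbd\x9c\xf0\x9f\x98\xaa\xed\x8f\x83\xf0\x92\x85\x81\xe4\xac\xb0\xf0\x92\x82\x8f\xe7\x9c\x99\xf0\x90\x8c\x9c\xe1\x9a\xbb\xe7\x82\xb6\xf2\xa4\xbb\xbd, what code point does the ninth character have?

U+16BB

Offset 0: leading byte 0xE0 = 11100000 → 3-byte char #1 = E0 BD 9C.
Offset 3: leading byte 0xF0 = 11110000 → 4-byte char #2 = F0 9F 98 AA.
Offset 7: leading byte 0xED = 11101101 → 3-byte char #3 = ED 8F 83.
Offset 10: leading byte 0xF0 = 11110000 → 4-byte char #4 = F0 92 85 81.
Offset 14: leading byte 0xE4 = 11100100 → 3-byte char #5 = E4 AC B0.
Offset 17: leading byte 0xF0 = 11110000 → 4-byte char #6 = F0 92 82 8F.
Offset 21: leading byte 0xE7 = 11100111 → 3-byte char #7 = E7 9C 99.
Offset 24: leading byte 0xF0 = 11110000 → 4-byte char #8 = F0 90 8C 9C.
Offset 28: leading byte 0xE1 = 11100001 → 3-byte char #9 = E1 9A BB.
Leading byte 0xE1 = 11100001 matches 1110xxxx → 3-byte sequence.
Byte 1: 0xE1 = 11100001, payload 0001 (4 bits).
Byte 2: 0x9A = 10011010 (10xxxxxx ✓), payload 011010.
Byte 3: 0xBB = 10111011 (10xxxxxx ✓), payload 111011.
Concatenate: 0001011010111011 = 0x16BB (16 bits → U+16BB).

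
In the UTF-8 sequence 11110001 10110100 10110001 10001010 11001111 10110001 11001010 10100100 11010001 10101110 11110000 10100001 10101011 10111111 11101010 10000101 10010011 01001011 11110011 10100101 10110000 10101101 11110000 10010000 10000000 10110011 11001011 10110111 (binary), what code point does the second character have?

U+03F1

Offset 0: leading byte 0xF1 = 11110001 → 4-byte char #1 = F1 B4 B1 8A.
Offset 4: leading byte 0xCF = 11001111 → 2-byte char #2 = CF B1.
Leading byte 0xCF = 11001111 matches 110xxxxx → 2-byte sequence.
Byte 1: 0xCF = 11001111, payload 01111 (5 bits).
Byte 2: 0xB1 = 10110001 (10xxxxxx ✓), payload 110001.
Concatenate: 01111110001 = 0x3F1 (11 bits → U+03F1).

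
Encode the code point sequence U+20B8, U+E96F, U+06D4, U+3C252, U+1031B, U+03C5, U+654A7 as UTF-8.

U+20B8: 3-byte form → E2 82 B8.
U+E96F: 3-byte form → EE A5 AF.
U+06D4: 2-byte form → DB 94.
U+3C252: 4-byte form → F0 BC 89 92.
U+1031B: 4-byte form → F0 90 8C 9B.
U+03C5: 2-byte form → CF 85.
U+654A7: 4-byte form → F1 A5 92 A7.
Concatenated (22 bytes): E2 82 B8 EE A5 AF DB 94 F0 BC 89 92 F0 90 8C 9B CF 85 F1 A5 92 A7.

E2 82 B8 EE A5 AF DB 94 F0 BC 89 92 F0 90 8C 9B CF 85 F1 A5 92 A7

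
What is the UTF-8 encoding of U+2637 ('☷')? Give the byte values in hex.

E2 98 B7

U+2637 = 0x2637 = 9783 decimal. In range U+0800–U+FFFF → 3-byte form: 1110xxxx 10xxxxxx 10xxxxxx.
Binary (16 bits): 0010011000110111.
Split 4+6+6: 0010 | 011000 | 110111.
Byte 1: 11100010 = 0xE2.
Byte 2: 10011000 = 0x98.
Byte 3: 10110111 = 0xB7.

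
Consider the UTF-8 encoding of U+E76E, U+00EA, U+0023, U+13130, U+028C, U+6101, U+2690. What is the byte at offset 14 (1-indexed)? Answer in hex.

1-indexed offset 14 is 0-indexed offset 13.
U+E76E → 3-byte form EE 9D AE at offsets 0–2.
U+00EA → 2-byte form C3 AA at offsets 3–4.
U+0023 → 1-byte form 23 at offsets 5–5.
U+13130 → 4-byte form F0 93 84 B0 at offsets 6–9.
U+028C → 2-byte form CA 8C at offsets 10–11.
U+6101 → 3-byte form E6 84 81 at offsets 12–14.
Offset 13 falls in char 6's range; it's byte 2 of E6 84 81 = 0x84.

0x84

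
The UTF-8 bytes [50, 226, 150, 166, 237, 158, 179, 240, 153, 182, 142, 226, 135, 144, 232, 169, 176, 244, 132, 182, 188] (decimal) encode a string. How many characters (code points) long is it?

7

Byte at offset 0: 0x32 = 00110010 → 1-byte char (#1). Advance 1.
Byte at offset 1: 0xE2 = 11100010 → 3-byte char (#2). Advance 3.
Byte at offset 4: 0xED = 11101101 → 3-byte char (#3). Advance 3.
Byte at offset 7: 0xF0 = 11110000 → 4-byte char (#4). Advance 4.
Byte at offset 11: 0xE2 = 11100010 → 3-byte char (#5). Advance 3.
Byte at offset 14: 0xE8 = 11101000 → 3-byte char (#6). Advance 3.
Byte at offset 17: 0xF4 = 11110100 → 4-byte char (#7). Advance 4.
Reached end at offset 21 after 7 code points.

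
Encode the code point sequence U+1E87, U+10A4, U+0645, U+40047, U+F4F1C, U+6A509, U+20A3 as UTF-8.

E1 BA 87 E1 82 A4 D9 85 F1 80 81 87 F3 B4 BC 9C F1 AA 94 89 E2 82 A3

U+1E87: 3-byte form → E1 BA 87.
U+10A4: 3-byte form → E1 82 A4.
U+0645: 2-byte form → D9 85.
U+40047: 4-byte form → F1 80 81 87.
U+F4F1C: 4-byte form → F3 B4 BC 9C.
U+6A509: 4-byte form → F1 AA 94 89.
U+20A3: 3-byte form → E2 82 A3.
Concatenated (23 bytes): E1 BA 87 E1 82 A4 D9 85 F1 80 81 87 F3 B4 BC 9C F1 AA 94 89 E2 82 A3.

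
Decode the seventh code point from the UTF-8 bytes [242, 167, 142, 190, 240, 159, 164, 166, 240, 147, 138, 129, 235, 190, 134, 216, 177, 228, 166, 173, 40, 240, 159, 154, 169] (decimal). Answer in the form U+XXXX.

U+0028

Offset 0: leading byte 0xF2 = 11110010 → 4-byte char #1 = F2 A7 8E BE.
Offset 4: leading byte 0xF0 = 11110000 → 4-byte char #2 = F0 9F A4 A6.
Offset 8: leading byte 0xF0 = 11110000 → 4-byte char #3 = F0 93 8A 81.
Offset 12: leading byte 0xEB = 11101011 → 3-byte char #4 = EB BE 86.
Offset 15: leading byte 0xD8 = 11011000 → 2-byte char #5 = D8 B1.
Offset 17: leading byte 0xE4 = 11100100 → 3-byte char #6 = E4 A6 AD.
Offset 20: leading byte 0x28 = 00101000 → 1-byte char #7 = 28.
Leading byte 0x28 = 00101000 matches 0xxxxxxx → 1-byte sequence.
Byte 1: 0x28 = 00101000, payload 0101000 (7 bits).
Concatenate: 0101000 = 0x28 (7 bits → U+0028).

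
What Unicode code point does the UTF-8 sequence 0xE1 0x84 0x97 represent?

U+1117

Leading byte 0xE1 = 11100001 matches 1110xxxx → 3-byte sequence.
Byte 1: 0xE1 = 11100001, payload 0001 (4 bits).
Byte 2: 0x84 = 10000100 (10xxxxxx ✓), payload 000100.
Byte 3: 0x97 = 10010111 (10xxxxxx ✓), payload 010111.
Concatenate: 0001000100010111 = 0x1117 (16 bits → U+1117).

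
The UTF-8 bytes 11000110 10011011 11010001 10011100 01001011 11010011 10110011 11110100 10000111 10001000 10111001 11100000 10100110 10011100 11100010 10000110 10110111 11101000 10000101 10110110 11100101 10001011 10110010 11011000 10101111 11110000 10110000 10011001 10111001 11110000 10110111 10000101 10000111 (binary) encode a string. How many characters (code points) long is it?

Byte at offset 0: 0xC6 = 11000110 → 2-byte char (#1). Advance 2.
Byte at offset 2: 0xD1 = 11010001 → 2-byte char (#2). Advance 2.
Byte at offset 4: 0x4B = 01001011 → 1-byte char (#3). Advance 1.
Byte at offset 5: 0xD3 = 11010011 → 2-byte char (#4). Advance 2.
Byte at offset 7: 0xF4 = 11110100 → 4-byte char (#5). Advance 4.
Byte at offset 11: 0xE0 = 11100000 → 3-byte char (#6). Advance 3.
Byte at offset 14: 0xE2 = 11100010 → 3-byte char (#7). Advance 3.
Byte at offset 17: 0xE8 = 11101000 → 3-byte char (#8). Advance 3.
Byte at offset 20: 0xE5 = 11100101 → 3-byte char (#9). Advance 3.
Byte at offset 23: 0xD8 = 11011000 → 2-byte char (#10). Advance 2.
Byte at offset 25: 0xF0 = 11110000 → 4-byte char (#11). Advance 4.
Byte at offset 29: 0xF0 = 11110000 → 4-byte char (#12). Advance 4.
Reached end at offset 33 after 12 code points.

12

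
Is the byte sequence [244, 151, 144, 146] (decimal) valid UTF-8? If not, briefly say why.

Leading byte 0xF4 = 11110100 → 4-byte form.
Payload = 0x117412, which exceeds U+10FFFF, the maximum Unicode code point. (Leading bytes F5–FF, or F4 followed by ≥ 0x90, are invalid.)

invalid (encodes a value above U+10FFFF)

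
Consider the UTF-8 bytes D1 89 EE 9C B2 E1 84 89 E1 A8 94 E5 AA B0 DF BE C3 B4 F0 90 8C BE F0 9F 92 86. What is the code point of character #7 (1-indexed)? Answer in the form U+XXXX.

U+00F4

Offset 0: leading byte 0xD1 = 11010001 → 2-byte char #1 = D1 89.
Offset 2: leading byte 0xEE = 11101110 → 3-byte char #2 = EE 9C B2.
Offset 5: leading byte 0xE1 = 11100001 → 3-byte char #3 = E1 84 89.
Offset 8: leading byte 0xE1 = 11100001 → 3-byte char #4 = E1 A8 94.
Offset 11: leading byte 0xE5 = 11100101 → 3-byte char #5 = E5 AA B0.
Offset 14: leading byte 0xDF = 11011111 → 2-byte char #6 = DF BE.
Offset 16: leading byte 0xC3 = 11000011 → 2-byte char #7 = C3 B4.
Leading byte 0xC3 = 11000011 matches 110xxxxx → 2-byte sequence.
Byte 1: 0xC3 = 11000011, payload 00011 (5 bits).
Byte 2: 0xB4 = 10110100 (10xxxxxx ✓), payload 110100.
Concatenate: 00011110100 = 0xF4 (11 bits → U+00F4).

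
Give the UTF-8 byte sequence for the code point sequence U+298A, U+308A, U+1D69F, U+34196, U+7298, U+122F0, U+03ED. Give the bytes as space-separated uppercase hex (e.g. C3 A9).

U+298A: 3-byte form → E2 A6 8A.
U+308A: 3-byte form → E3 82 8A.
U+1D69F: 4-byte form → F0 9D 9A 9F.
U+34196: 4-byte form → F0 B4 86 96.
U+7298: 3-byte form → E7 8A 98.
U+122F0: 4-byte form → F0 92 8B B0.
U+03ED: 2-byte form → CF AD.
Concatenated (23 bytes): E2 A6 8A E3 82 8A F0 9D 9A 9F F0 B4 86 96 E7 8A 98 F0 92 8B B0 CF AD.

E2 A6 8A E3 82 8A F0 9D 9A 9F F0 B4 86 96 E7 8A 98 F0 92 8B B0 CF AD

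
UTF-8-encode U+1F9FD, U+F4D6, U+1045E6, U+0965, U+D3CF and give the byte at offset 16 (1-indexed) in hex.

1-indexed offset 16 is 0-indexed offset 15.
U+1F9FD → 4-byte form F0 9F A7 BD at offsets 0–3.
U+F4D6 → 3-byte form EF 93 96 at offsets 4–6.
U+1045E6 → 4-byte form F4 84 97 A6 at offsets 7–10.
U+0965 → 3-byte form E0 A5 A5 at offsets 11–13.
U+D3CF → 3-byte form ED 8F 8F at offsets 14–16.
Offset 15 falls in char 5's range; it's byte 2 of ED 8F 8F = 0x8F.

0x8F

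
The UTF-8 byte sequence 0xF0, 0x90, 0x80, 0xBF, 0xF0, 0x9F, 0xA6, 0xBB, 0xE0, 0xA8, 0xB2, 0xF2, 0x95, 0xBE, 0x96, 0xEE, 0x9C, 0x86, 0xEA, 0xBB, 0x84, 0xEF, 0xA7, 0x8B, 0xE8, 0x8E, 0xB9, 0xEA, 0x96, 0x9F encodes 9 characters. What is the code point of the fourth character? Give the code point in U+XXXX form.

U+95F96

Offset 0: leading byte 0xF0 = 11110000 → 4-byte char #1 = F0 90 80 BF.
Offset 4: leading byte 0xF0 = 11110000 → 4-byte char #2 = F0 9F A6 BB.
Offset 8: leading byte 0xE0 = 11100000 → 3-byte char #3 = E0 A8 B2.
Offset 11: leading byte 0xF2 = 11110010 → 4-byte char #4 = F2 95 BE 96.
Leading byte 0xF2 = 11110010 matches 11110xxx → 4-byte sequence.
Byte 1: 0xF2 = 11110010, payload 010 (3 bits).
Byte 2: 0x95 = 10010101 (10xxxxxx ✓), payload 010101.
Byte 3: 0xBE = 10111110 (10xxxxxx ✓), payload 111110.
Byte 4: 0x96 = 10010110 (10xxxxxx ✓), payload 010110.
Concatenate: 010010101111110010110 = 0x95F96 (21 bits → U+95F96).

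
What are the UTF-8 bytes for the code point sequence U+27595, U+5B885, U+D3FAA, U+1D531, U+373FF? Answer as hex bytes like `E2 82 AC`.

F0 A7 96 95 F1 9B A2 85 F3 93 BE AA F0 9D 94 B1 F0 B7 8F BF

U+27595: 4-byte form → F0 A7 96 95.
U+5B885: 4-byte form → F1 9B A2 85.
U+D3FAA: 4-byte form → F3 93 BE AA.
U+1D531: 4-byte form → F0 9D 94 B1.
U+373FF: 4-byte form → F0 B7 8F BF.
Concatenated (20 bytes): F0 A7 96 95 F1 9B A2 85 F3 93 BE AA F0 9D 94 B1 F0 B7 8F BF.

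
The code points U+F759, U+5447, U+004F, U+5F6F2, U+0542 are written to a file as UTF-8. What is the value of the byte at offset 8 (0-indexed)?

0x9F

U+F759 → 3-byte form EF 9D 99 at offsets 0–2.
U+5447 → 3-byte form E5 91 87 at offsets 3–5.
U+004F → 1-byte form 4F at offsets 6–6.
U+5F6F2 → 4-byte form F1 9F 9B B2 at offsets 7–10.
Offset 8 falls in char 4's range; it's byte 2 of F1 9F 9B B2 = 0x9F.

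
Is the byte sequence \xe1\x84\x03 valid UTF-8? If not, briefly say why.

Leading byte 0xE1 = 11100001 → 3-byte form.
Byte 3 is 0x03 = 00000011, which is not 10xxxxxx — expected a continuation byte.

invalid (non-continuation byte where continuation expected)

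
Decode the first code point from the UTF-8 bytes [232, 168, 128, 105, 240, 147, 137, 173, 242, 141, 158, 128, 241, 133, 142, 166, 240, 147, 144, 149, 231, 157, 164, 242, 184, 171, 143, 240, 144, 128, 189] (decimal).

Offset 0: leading byte 0xE8 = 11101000 → 3-byte char #1 = E8 A8 80.
Leading byte 0xE8 = 11101000 matches 1110xxxx → 3-byte sequence.
Byte 1: 0xE8 = 11101000, payload 1000 (4 bits).
Byte 2: 0xA8 = 10101000 (10xxxxxx ✓), payload 101000.
Byte 3: 0x80 = 10000000 (10xxxxxx ✓), payload 000000.
Concatenate: 1000101000000000 = 0x8A00 (16 bits → U+8A00).

U+8A00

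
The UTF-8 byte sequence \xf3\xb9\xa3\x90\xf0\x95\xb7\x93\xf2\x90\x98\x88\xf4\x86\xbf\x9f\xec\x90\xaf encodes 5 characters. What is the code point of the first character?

Offset 0: leading byte 0xF3 = 11110011 → 4-byte char #1 = F3 B9 A3 90.
Leading byte 0xF3 = 11110011 matches 11110xxx → 4-byte sequence.
Byte 1: 0xF3 = 11110011, payload 011 (3 bits).
Byte 2: 0xB9 = 10111001 (10xxxxxx ✓), payload 111001.
Byte 3: 0xA3 = 10100011 (10xxxxxx ✓), payload 100011.
Byte 4: 0x90 = 10010000 (10xxxxxx ✓), payload 010000.
Concatenate: 011111001100011010000 = 0xF98D0 (21 bits → U+F98D0).

U+F98D0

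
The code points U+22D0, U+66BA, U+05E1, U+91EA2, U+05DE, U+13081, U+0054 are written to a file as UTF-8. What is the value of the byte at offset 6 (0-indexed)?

U+22D0 → 3-byte form E2 8B 90 at offsets 0–2.
U+66BA → 3-byte form E6 9A BA at offsets 3–5.
U+05E1 → 2-byte form D7 A1 at offsets 6–7.
Offset 6 falls in char 3's range; it's byte 1 of D7 A1 = 0xD7.

0xD7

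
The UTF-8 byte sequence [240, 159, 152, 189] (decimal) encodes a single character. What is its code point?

Leading byte 0xF0 = 11110000 matches 11110xxx → 4-byte sequence.
Byte 1: 0xF0 = 11110000, payload 000 (3 bits).
Byte 2: 0x9F = 10011111 (10xxxxxx ✓), payload 011111.
Byte 3: 0x98 = 10011000 (10xxxxxx ✓), payload 011000.
Byte 4: 0xBD = 10111101 (10xxxxxx ✓), payload 111101.
Concatenate: 000011111011000111101 = 0x1F63D (21 bits → U+1F63D).

U+1F63D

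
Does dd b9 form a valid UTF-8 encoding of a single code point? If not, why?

valid

Leading byte 0xDD = 11011101 → 2-byte form.
Continuation bytes 0xB9=10111001 all match 10xxxxxx.
Decoded value 0x779 is ≥ 0x80 (shortest form) and not a surrogate.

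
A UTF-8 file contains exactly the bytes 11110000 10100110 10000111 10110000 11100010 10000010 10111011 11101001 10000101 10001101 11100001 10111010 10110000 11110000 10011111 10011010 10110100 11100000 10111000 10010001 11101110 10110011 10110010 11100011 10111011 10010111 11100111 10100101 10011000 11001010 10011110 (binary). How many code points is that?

Byte at offset 0: 0xF0 = 11110000 → 4-byte char (#1). Advance 4.
Byte at offset 4: 0xE2 = 11100010 → 3-byte char (#2). Advance 3.
Byte at offset 7: 0xE9 = 11101001 → 3-byte char (#3). Advance 3.
Byte at offset 10: 0xE1 = 11100001 → 3-byte char (#4). Advance 3.
Byte at offset 13: 0xF0 = 11110000 → 4-byte char (#5). Advance 4.
Byte at offset 17: 0xE0 = 11100000 → 3-byte char (#6). Advance 3.
Byte at offset 20: 0xEE = 11101110 → 3-byte char (#7). Advance 3.
Byte at offset 23: 0xE3 = 11100011 → 3-byte char (#8). Advance 3.
Byte at offset 26: 0xE7 = 11100111 → 3-byte char (#9). Advance 3.
Byte at offset 29: 0xCA = 11001010 → 2-byte char (#10). Advance 2.
Reached end at offset 31 after 10 code points.

10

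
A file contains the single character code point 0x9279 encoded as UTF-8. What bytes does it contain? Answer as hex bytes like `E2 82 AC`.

E9 89 B9

U+9279 = 0x9279 = 37497 decimal. In range U+0800–U+FFFF → 3-byte form: 1110xxxx 10xxxxxx 10xxxxxx.
Binary (16 bits): 1001001001111001.
Split 4+6+6: 1001 | 001001 | 111001.
Byte 1: 11101001 = 0xE9.
Byte 2: 10001001 = 0x89.
Byte 3: 10111001 = 0xB9.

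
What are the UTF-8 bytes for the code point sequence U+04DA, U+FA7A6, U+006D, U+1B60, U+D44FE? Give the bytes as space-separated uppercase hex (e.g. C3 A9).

U+04DA: 2-byte form → D3 9A.
U+FA7A6: 4-byte form → F3 BA 9E A6.
U+006D: 1-byte form → 6D.
U+1B60: 3-byte form → E1 AD A0.
U+D44FE: 4-byte form → F3 94 93 BE.
Concatenated (14 bytes): D3 9A F3 BA 9E A6 6D E1 AD A0 F3 94 93 BE.

D3 9A F3 BA 9E A6 6D E1 AD A0 F3 94 93 BE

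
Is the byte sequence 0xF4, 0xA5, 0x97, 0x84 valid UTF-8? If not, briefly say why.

Leading byte 0xF4 = 11110100 → 4-byte form.
Payload = 0x1255C4, which exceeds U+10FFFF, the maximum Unicode code point. (Leading bytes F5–FF, or F4 followed by ≥ 0x90, are invalid.)

invalid (encodes a value above U+10FFFF)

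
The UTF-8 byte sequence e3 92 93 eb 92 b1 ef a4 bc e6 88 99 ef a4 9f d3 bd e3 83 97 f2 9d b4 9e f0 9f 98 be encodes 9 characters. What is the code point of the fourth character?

Offset 0: leading byte 0xE3 = 11100011 → 3-byte char #1 = E3 92 93.
Offset 3: leading byte 0xEB = 11101011 → 3-byte char #2 = EB 92 B1.
Offset 6: leading byte 0xEF = 11101111 → 3-byte char #3 = EF A4 BC.
Offset 9: leading byte 0xE6 = 11100110 → 3-byte char #4 = E6 88 99.
Leading byte 0xE6 = 11100110 matches 1110xxxx → 3-byte sequence.
Byte 1: 0xE6 = 11100110, payload 0110 (4 bits).
Byte 2: 0x88 = 10001000 (10xxxxxx ✓), payload 001000.
Byte 3: 0x99 = 10011001 (10xxxxxx ✓), payload 011001.
Concatenate: 0110001000011001 = 0x6219 (16 bits → U+6219).

U+6219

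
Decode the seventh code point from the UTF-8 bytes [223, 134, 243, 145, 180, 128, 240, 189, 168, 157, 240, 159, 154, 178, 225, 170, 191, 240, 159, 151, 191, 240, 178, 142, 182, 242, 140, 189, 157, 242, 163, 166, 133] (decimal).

Offset 0: leading byte 0xDF = 11011111 → 2-byte char #1 = DF 86.
Offset 2: leading byte 0xF3 = 11110011 → 4-byte char #2 = F3 91 B4 80.
Offset 6: leading byte 0xF0 = 11110000 → 4-byte char #3 = F0 BD A8 9D.
Offset 10: leading byte 0xF0 = 11110000 → 4-byte char #4 = F0 9F 9A B2.
Offset 14: leading byte 0xE1 = 11100001 → 3-byte char #5 = E1 AA BF.
Offset 17: leading byte 0xF0 = 11110000 → 4-byte char #6 = F0 9F 97 BF.
Offset 21: leading byte 0xF0 = 11110000 → 4-byte char #7 = F0 B2 8E B6.
Leading byte 0xF0 = 11110000 matches 11110xxx → 4-byte sequence.
Byte 1: 0xF0 = 11110000, payload 000 (3 bits).
Byte 2: 0xB2 = 10110010 (10xxxxxx ✓), payload 110010.
Byte 3: 0x8E = 10001110 (10xxxxxx ✓), payload 001110.
Byte 4: 0xB6 = 10110110 (10xxxxxx ✓), payload 110110.
Concatenate: 000110010001110110110 = 0x323B6 (21 bits → U+323B6).

U+323B6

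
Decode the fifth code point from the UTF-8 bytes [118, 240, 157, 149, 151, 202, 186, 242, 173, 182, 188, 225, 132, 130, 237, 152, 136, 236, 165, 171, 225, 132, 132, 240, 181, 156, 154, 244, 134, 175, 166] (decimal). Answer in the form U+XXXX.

Offset 0: leading byte 0x76 = 01110110 → 1-byte char #1 = 76.
Offset 1: leading byte 0xF0 = 11110000 → 4-byte char #2 = F0 9D 95 97.
Offset 5: leading byte 0xCA = 11001010 → 2-byte char #3 = CA BA.
Offset 7: leading byte 0xF2 = 11110010 → 4-byte char #4 = F2 AD B6 BC.
Offset 11: leading byte 0xE1 = 11100001 → 3-byte char #5 = E1 84 82.
Leading byte 0xE1 = 11100001 matches 1110xxxx → 3-byte sequence.
Byte 1: 0xE1 = 11100001, payload 0001 (4 bits).
Byte 2: 0x84 = 10000100 (10xxxxxx ✓), payload 000100.
Byte 3: 0x82 = 10000010 (10xxxxxx ✓), payload 000010.
Concatenate: 0001000100000010 = 0x1102 (16 bits → U+1102).

U+1102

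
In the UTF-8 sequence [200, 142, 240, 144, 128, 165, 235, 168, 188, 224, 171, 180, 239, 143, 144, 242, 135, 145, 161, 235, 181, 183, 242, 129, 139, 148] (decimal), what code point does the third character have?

Offset 0: leading byte 0xC8 = 11001000 → 2-byte char #1 = C8 8E.
Offset 2: leading byte 0xF0 = 11110000 → 4-byte char #2 = F0 90 80 A5.
Offset 6: leading byte 0xEB = 11101011 → 3-byte char #3 = EB A8 BC.
Leading byte 0xEB = 11101011 matches 1110xxxx → 3-byte sequence.
Byte 1: 0xEB = 11101011, payload 1011 (4 bits).
Byte 2: 0xA8 = 10101000 (10xxxxxx ✓), payload 101000.
Byte 3: 0xBC = 10111100 (10xxxxxx ✓), payload 111100.
Concatenate: 1011101000111100 = 0xBA3C (16 bits → U+BA3C).

U+BA3C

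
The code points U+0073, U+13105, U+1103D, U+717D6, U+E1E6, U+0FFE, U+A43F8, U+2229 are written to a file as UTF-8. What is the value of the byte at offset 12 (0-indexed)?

U+0073 → 1-byte form 73 at offsets 0–0.
U+13105 → 4-byte form F0 93 84 85 at offsets 1–4.
U+1103D → 4-byte form F0 91 80 BD at offsets 5–8.
U+717D6 → 4-byte form F1 B1 9F 96 at offsets 9–12.
Offset 12 falls in char 4's range; it's byte 4 of F1 B1 9F 96 = 0x96.

0x96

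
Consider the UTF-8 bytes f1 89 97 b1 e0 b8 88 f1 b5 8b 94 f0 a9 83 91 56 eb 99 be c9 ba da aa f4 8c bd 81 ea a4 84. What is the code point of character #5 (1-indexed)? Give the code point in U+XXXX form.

Offset 0: leading byte 0xF1 = 11110001 → 4-byte char #1 = F1 89 97 B1.
Offset 4: leading byte 0xE0 = 11100000 → 3-byte char #2 = E0 B8 88.
Offset 7: leading byte 0xF1 = 11110001 → 4-byte char #3 = F1 B5 8B 94.
Offset 11: leading byte 0xF0 = 11110000 → 4-byte char #4 = F0 A9 83 91.
Offset 15: leading byte 0x56 = 01010110 → 1-byte char #5 = 56.
Leading byte 0x56 = 01010110 matches 0xxxxxxx → 1-byte sequence.
Byte 1: 0x56 = 01010110, payload 1010110 (7 bits).
Concatenate: 1010110 = 0x56 (7 bits → U+0056).

U+0056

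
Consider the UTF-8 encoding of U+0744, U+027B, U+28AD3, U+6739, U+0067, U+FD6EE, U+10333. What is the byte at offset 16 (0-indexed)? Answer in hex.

U+0744 → 2-byte form DD 84 at offsets 0–1.
U+027B → 2-byte form C9 BB at offsets 2–3.
U+28AD3 → 4-byte form F0 A8 AB 93 at offsets 4–7.
U+6739 → 3-byte form E6 9C B9 at offsets 8–10.
U+0067 → 1-byte form 67 at offsets 11–11.
U+FD6EE → 4-byte form F3 BD 9B AE at offsets 12–15.
U+10333 → 4-byte form F0 90 8C B3 at offsets 16–19.
Offset 16 falls in char 7's range; it's byte 1 of F0 90 8C B3 = 0xF0.

0xF0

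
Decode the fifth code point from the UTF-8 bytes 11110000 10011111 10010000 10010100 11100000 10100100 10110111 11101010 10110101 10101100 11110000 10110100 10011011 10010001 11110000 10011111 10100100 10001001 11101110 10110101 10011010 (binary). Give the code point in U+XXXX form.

U+1F909

Offset 0: leading byte 0xF0 = 11110000 → 4-byte char #1 = F0 9F 90 94.
Offset 4: leading byte 0xE0 = 11100000 → 3-byte char #2 = E0 A4 B7.
Offset 7: leading byte 0xEA = 11101010 → 3-byte char #3 = EA B5 AC.
Offset 10: leading byte 0xF0 = 11110000 → 4-byte char #4 = F0 B4 9B 91.
Offset 14: leading byte 0xF0 = 11110000 → 4-byte char #5 = F0 9F A4 89.
Leading byte 0xF0 = 11110000 matches 11110xxx → 4-byte sequence.
Byte 1: 0xF0 = 11110000, payload 000 (3 bits).
Byte 2: 0x9F = 10011111 (10xxxxxx ✓), payload 011111.
Byte 3: 0xA4 = 10100100 (10xxxxxx ✓), payload 100100.
Byte 4: 0x89 = 10001001 (10xxxxxx ✓), payload 001001.
Concatenate: 000011111100100001001 = 0x1F909 (21 bits → U+1F909).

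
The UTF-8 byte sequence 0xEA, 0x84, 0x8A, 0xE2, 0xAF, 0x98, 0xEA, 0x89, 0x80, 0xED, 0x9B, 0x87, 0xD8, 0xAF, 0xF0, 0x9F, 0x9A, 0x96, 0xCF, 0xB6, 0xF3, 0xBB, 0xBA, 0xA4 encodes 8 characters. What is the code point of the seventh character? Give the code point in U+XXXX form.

Offset 0: leading byte 0xEA = 11101010 → 3-byte char #1 = EA 84 8A.
Offset 3: leading byte 0xE2 = 11100010 → 3-byte char #2 = E2 AF 98.
Offset 6: leading byte 0xEA = 11101010 → 3-byte char #3 = EA 89 80.
Offset 9: leading byte 0xED = 11101101 → 3-byte char #4 = ED 9B 87.
Offset 12: leading byte 0xD8 = 11011000 → 2-byte char #5 = D8 AF.
Offset 14: leading byte 0xF0 = 11110000 → 4-byte char #6 = F0 9F 9A 96.
Offset 18: leading byte 0xCF = 11001111 → 2-byte char #7 = CF B6.
Leading byte 0xCF = 11001111 matches 110xxxxx → 2-byte sequence.
Byte 1: 0xCF = 11001111, payload 01111 (5 bits).
Byte 2: 0xB6 = 10110110 (10xxxxxx ✓), payload 110110.
Concatenate: 01111110110 = 0x3F6 (11 bits → U+03F6).

U+03F6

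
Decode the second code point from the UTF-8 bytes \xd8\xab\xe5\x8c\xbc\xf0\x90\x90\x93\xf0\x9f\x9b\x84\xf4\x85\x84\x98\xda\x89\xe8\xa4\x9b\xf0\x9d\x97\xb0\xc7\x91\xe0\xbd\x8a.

Offset 0: leading byte 0xD8 = 11011000 → 2-byte char #1 = D8 AB.
Offset 2: leading byte 0xE5 = 11100101 → 3-byte char #2 = E5 8C BC.
Leading byte 0xE5 = 11100101 matches 1110xxxx → 3-byte sequence.
Byte 1: 0xE5 = 11100101, payload 0101 (4 bits).
Byte 2: 0x8C = 10001100 (10xxxxxx ✓), payload 001100.
Byte 3: 0xBC = 10111100 (10xxxxxx ✓), payload 111100.
Concatenate: 0101001100111100 = 0x533C (16 bits → U+533C).

U+533C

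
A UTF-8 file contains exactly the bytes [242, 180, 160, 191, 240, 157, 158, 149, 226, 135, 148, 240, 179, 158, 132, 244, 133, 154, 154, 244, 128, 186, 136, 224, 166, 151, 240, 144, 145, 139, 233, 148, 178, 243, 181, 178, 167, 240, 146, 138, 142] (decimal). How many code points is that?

Byte at offset 0: 0xF2 = 11110010 → 4-byte char (#1). Advance 4.
Byte at offset 4: 0xF0 = 11110000 → 4-byte char (#2). Advance 4.
Byte at offset 8: 0xE2 = 11100010 → 3-byte char (#3). Advance 3.
Byte at offset 11: 0xF0 = 11110000 → 4-byte char (#4). Advance 4.
Byte at offset 15: 0xF4 = 11110100 → 4-byte char (#5). Advance 4.
Byte at offset 19: 0xF4 = 11110100 → 4-byte char (#6). Advance 4.
Byte at offset 23: 0xE0 = 11100000 → 3-byte char (#7). Advance 3.
Byte at offset 26: 0xF0 = 11110000 → 4-byte char (#8). Advance 4.
Byte at offset 30: 0xE9 = 11101001 → 3-byte char (#9). Advance 3.
Byte at offset 33: 0xF3 = 11110011 → 4-byte char (#10). Advance 4.
Byte at offset 37: 0xF0 = 11110000 → 4-byte char (#11). Advance 4.
Reached end at offset 41 after 11 code points.

11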